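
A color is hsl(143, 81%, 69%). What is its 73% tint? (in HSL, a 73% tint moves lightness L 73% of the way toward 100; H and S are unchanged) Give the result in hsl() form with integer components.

L moves 73% from 69 toward 100: 69 + 22.63 = 91.63 → 92.
H and S are unchanged.

hsl(143, 81%, 92%)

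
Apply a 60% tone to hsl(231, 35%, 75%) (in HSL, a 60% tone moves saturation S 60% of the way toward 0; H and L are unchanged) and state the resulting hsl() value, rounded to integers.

hsl(231, 14%, 75%)

S moves 60% from 35 toward 0: 35 − 21 = 14 → 14.
H and L are unchanged.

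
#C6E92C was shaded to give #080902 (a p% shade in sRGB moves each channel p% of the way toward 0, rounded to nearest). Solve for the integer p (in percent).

#C6E92C is rgb(198, 233, 44); #080902 is rgb(8, 9, 2).
On the G channel (widest range): 9 ≈ 233 + (p/100)(0 − 233), so p ≈ 100×(9 − 233)/(0 − 233) = -22400/-233 = 96.14.
p = 96 reproduces all three channels after rounding.

96%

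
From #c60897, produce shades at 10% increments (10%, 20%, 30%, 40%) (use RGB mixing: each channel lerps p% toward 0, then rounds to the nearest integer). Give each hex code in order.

#b20788, #9e0679, #8b066a, #77055b

#c60897 is rgb(198, 8, 151).
10%: (198 − 19.8 = 178.2→178, 8 − 0.8 = 7.2→7, 151 − 15.1 = 135.9→136) → #b20788
20%: (198 − 39.6 = 158.4→158, 8 − 1.6 = 6.4→6, 151 − 30.2 = 120.8→121) → #9e0679
30%: (198 − 59.4 = 138.6→139, 8 − 2.4 = 5.6→6, 151 − 45.3 = 105.7→106) → #8b066a
40%: (198 − 79.2 = 118.8→119, 8 − 3.2 = 4.8→5, 151 − 60.4 = 90.6→91) → #77055b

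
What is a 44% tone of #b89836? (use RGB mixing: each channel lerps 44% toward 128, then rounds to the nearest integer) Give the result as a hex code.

#9f8d57

#b89836 is rgb(184, 152, 54).
Per channel, c → c + 0.44(128 − c):
  R: 184 − 24.64 = 159.36 → 159
  G: 152 + 0.44×(128−152) = 152 − 10.56 = 141.44 → 141
  B: 54 + 0.44×(128−54) = 54 + 32.56 = 86.56 → 87
rgb(159, 141, 87) = #9f8d57.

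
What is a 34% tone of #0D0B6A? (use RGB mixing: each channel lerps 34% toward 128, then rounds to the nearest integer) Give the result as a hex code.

#0D0B6A is rgb(13, 11, 106).
Lerp each channel 34% toward 128:
  R: 13 + 0.34×(128−13) = 13 + 39.1 = 52.1 → 52
  G: 11 + 39.78 = 50.78 → 51
  B: 106 + 7.48 = 113.48 → 113
rgb(52, 51, 113) = #343371.

#343371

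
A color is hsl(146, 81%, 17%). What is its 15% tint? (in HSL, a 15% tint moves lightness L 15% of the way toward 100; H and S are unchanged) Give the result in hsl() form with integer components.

hsl(146, 81%, 29%)

L moves 15% from 17 toward 100: 17 + 12.45 = 29.45 → 29.
H and S are unchanged.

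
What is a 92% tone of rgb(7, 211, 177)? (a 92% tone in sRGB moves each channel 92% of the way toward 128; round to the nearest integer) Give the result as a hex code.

#768784

A 92% tone moves each channel 92% toward 128:
  R: 7 + 111.32 = 118.32 → 118
  G: 211 + 0.92×(128−211) = 211 − 76.36 = 134.64 → 135
  B: 177 + 0.92×(128−177) = 177 − 45.08 = 131.92 → 132
rgb(118, 135, 132) = #768784.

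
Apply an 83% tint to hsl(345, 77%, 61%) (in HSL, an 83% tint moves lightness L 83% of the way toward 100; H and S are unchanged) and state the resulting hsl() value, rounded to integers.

hsl(345, 77%, 93%)

L moves 83% from 61 toward 100: 61 + 32.37 = 93.37 → 93.
H and S are unchanged.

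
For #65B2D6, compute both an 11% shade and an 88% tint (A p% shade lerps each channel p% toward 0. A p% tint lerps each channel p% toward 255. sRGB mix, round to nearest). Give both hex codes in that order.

#5A9EBE, #EDF6FA

#65B2D6 is rgb(101, 178, 214).
11% shade:
  R: 101 + 0.11×(0−101) = 101 − 11.11 = 89.89 → 90
  G: 178 − 19.58 = 158.42 → 158
  B: 214 − 23.54 = 190.46 → 190
  → #5A9EBE
88% tint:
  R: 101 + 135.52 = 236.52 → 237
  G: 178 + 0.88×(255−178) = 178 + 67.76 = 245.76 → 246
  B: 214 + 0.88×(255−214) = 214 + 36.08 = 250.08 → 250
  → #EDF6FA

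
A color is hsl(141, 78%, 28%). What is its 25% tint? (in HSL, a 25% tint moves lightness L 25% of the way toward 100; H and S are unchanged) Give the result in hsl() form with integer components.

L moves 25% from 28 toward 100: 28 + 18 = 46 → 46.
H and S are unchanged.

hsl(141, 78%, 46%)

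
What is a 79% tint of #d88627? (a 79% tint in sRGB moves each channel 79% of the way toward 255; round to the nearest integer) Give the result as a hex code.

#d88627 is rgb(216, 134, 39).
Per channel, c → c + 0.79(255 − c):
  R: 216 + 0.79×(255−216) = 216 + 30.81 = 246.81 → 247
  G: 134 + 0.79×(255−134) = 134 + 95.59 = 229.59 → 230
  B: 39 + 170.64 = 209.64 → 210
rgb(247, 230, 210) = #f7e6d2.

#f7e6d2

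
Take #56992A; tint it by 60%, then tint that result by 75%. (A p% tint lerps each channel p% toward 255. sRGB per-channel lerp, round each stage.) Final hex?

#56992A is rgb(86, 153, 42).
Per channel, c → c + 0.6(255 − c):
  R: 86 + 0.6×(255−86) = 86 + 101.4 = 187.4 → 187
  G: 153 + 0.6×(255−153) = 153 + 61.2 = 214.2 → 214
  B: 42 + 127.8 = 169.8 → 170
After the tint: rgb(187, 214, 170) = #BBD6AA.
Lerp each channel 75% toward 255:
  R: 187 + 51 = 238 → 238
  G: 214 + 0.75×(255−214) = 214 + 30.75 = 244.75 → 245
  B: 170 + 63.75 = 233.75 → 234
rgb(238, 245, 234) = #EEF5EA.

#EEF5EA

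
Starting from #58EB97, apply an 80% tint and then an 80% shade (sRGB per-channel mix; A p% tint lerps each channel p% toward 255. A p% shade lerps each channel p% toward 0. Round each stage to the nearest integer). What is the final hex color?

#58EB97 is rgb(88, 235, 151).
Lerp each channel 80% toward 255:
  R: 88 + 133.6 = 221.6 → 222
  G: 235 + 0.8×(255−235) = 235 + 16 = 251 → 251
  B: 151 + 0.8×(255−151) = 151 + 83.2 = 234.2 → 234
After the tint: rgb(222, 251, 234) = #DEFBEA.
An 80% shade moves each channel 80% toward 0:
  R: 222 + 0.8×(0−222) = 222 − 177.6 = 44.4 → 44
  G: 251 + 0.8×(0−251) = 251 − 200.8 = 50.2 → 50
  B: 234 + 0.8×(0−234) = 234 − 187.2 = 46.8 → 47
rgb(44, 50, 47) = #2C322F.

#2C322F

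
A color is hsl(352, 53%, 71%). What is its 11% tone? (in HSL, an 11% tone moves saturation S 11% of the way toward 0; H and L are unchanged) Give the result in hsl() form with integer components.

hsl(352, 47%, 71%)

S moves 11% from 53 toward 0: 53 − 5.83 = 47.17 → 47.
H and L are unchanged.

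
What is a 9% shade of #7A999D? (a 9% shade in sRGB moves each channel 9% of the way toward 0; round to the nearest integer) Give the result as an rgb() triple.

#7A999D is rgb(122, 153, 157).
Lerp each channel 9% toward 0:
  R: 122 + 0.09×(0−122) = 122 − 10.98 = 111.02 → 111
  G: 153 + 0.09×(0−153) = 153 − 13.77 = 139.23 → 139
  B: 157 + 0.09×(0−157) = 157 − 14.13 = 142.87 → 143

rgb(111, 139, 143)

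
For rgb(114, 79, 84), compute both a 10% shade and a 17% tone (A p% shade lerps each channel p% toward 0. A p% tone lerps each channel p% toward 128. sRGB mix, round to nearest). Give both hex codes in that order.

#67474C, #74575B

10% shade:
  R: 114 − 11.4 = 102.6 → 103
  G: 79 + 0.1×(0−79) = 79 − 7.9 = 71.1 → 71
  B: 84 − 8.4 = 75.6 → 76
  → #67474C
17% tone:
  R: 114 + 0.17×(128−114) = 114 + 2.38 = 116.38 → 116
  G: 79 + 0.17×(128−79) = 79 + 8.33 = 87.33 → 87
  B: 84 + 0.17×(128−84) = 84 + 7.48 = 91.48 → 91
  → #74575B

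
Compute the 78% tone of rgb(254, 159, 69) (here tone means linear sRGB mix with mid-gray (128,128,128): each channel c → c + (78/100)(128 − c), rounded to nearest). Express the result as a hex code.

#9C8773

A 78% tone moves each channel 78% toward 128:
  R: 254 + 0.78×(128−254) = 254 − 98.28 = 155.72 → 156
  G: 159 + 0.78×(128−159) = 159 − 24.18 = 134.82 → 135
  B: 69 + 0.78×(128−69) = 69 + 46.02 = 115.02 → 115
rgb(156, 135, 115) = #9C8773.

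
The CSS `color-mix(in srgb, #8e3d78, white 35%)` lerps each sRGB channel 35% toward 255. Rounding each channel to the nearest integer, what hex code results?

#8e3d78 is rgb(142, 61, 120).
A 35% tint moves each channel 35% toward 255:
  R: 142 + 39.55 = 181.55 → 182
  G: 61 + 0.35×(255−61) = 61 + 67.9 = 128.9 → 129
  B: 120 + 47.25 = 167.25 → 167
rgb(182, 129, 167) = #b681a7.

#b681a7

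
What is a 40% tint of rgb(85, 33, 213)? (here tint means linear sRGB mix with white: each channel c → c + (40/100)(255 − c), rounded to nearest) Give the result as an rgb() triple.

rgb(153, 122, 230)

A 40% tint moves each channel 40% toward 255:
  R: 85 + 0.4×(255−85) = 85 + 68 = 153 → 153
  G: 33 + 88.8 = 121.8 → 122
  B: 213 + 0.4×(255−213) = 213 + 16.8 = 229.8 → 230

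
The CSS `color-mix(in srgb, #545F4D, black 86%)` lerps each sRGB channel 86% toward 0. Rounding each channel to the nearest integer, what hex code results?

#545F4D is rgb(84, 95, 77).
Lerp each channel 86% toward 0:
  R: 84 + 0.86×(0−84) = 84 − 72.24 = 11.76 → 12
  G: 95 − 81.7 = 13.3 → 13
  B: 77 + 0.86×(0−77) = 77 − 66.22 = 10.78 → 11
rgb(12, 13, 11) = #0C0D0B.

#0C0D0B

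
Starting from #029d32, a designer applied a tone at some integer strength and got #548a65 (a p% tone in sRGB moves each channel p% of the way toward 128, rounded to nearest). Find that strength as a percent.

#029d32 is rgb(2, 157, 50); #548a65 is rgb(84, 138, 101).
On the R channel (widest range): 84 ≈ 2 + (p/100)(128 − 2), so p ≈ 100×(84 − 2)/(128 − 2) = 8200/126 = 65.08.
p = 65 reproduces all three channels after rounding.

65%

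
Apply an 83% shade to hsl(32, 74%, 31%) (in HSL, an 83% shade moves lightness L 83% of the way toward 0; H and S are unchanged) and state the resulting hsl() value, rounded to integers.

hsl(32, 74%, 5%)

L moves 83% from 31 toward 0: 31 − 25.73 = 5.27 → 5.
H and S are unchanged.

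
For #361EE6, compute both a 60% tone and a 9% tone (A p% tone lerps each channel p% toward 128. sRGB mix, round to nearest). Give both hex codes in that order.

#361EE6 is rgb(54, 30, 230).
60% tone:
  R: 54 + 44.4 = 98.4 → 98
  G: 30 + 58.8 = 88.8 → 89
  B: 230 − 61.2 = 168.8 → 169
  → #6259A9
9% tone:
  R: 54 + 6.66 = 60.66 → 61
  G: 30 + 0.09×(128−30) = 30 + 8.82 = 38.82 → 39
  B: 230 − 9.18 = 220.82 → 221
  → #3D27DD

#6259A9, #3D27DD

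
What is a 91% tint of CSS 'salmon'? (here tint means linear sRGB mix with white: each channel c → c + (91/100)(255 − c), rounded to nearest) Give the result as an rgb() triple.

CSS salmon is rgb(250, 128, 114).
Per channel, c → c + 0.91(255 − c):
  R: 250 + 0.91×(255−250) = 250 + 4.55 = 254.55 → 255
  G: 128 + 115.57 = 243.57 → 244
  B: 114 + 128.31 = 242.31 → 242

rgb(255, 244, 242)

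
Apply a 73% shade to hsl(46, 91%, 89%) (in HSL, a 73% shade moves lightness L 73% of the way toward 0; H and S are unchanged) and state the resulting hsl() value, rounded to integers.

hsl(46, 91%, 24%)

L moves 73% from 89 toward 0: 89 − 64.97 = 24.03 → 24.
H and S are unchanged.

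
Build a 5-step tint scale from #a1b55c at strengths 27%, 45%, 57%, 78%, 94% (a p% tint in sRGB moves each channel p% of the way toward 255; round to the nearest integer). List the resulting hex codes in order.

#bac988, #cbd6a5, #d7dfb9, #eaefdb, #f9fbf5

#a1b55c is rgb(161, 181, 92).
27%: (161 + 25.38 = 186.38→186, 181 + 19.98 = 200.98→201, 92 + 44.01 = 136.01→136) → #bac988
45%: (161 + 42.3 = 203.3→203, 181 + 33.3 = 214.3→214, 92 + 73.35 = 165.35→165) → #cbd6a5
57%: (161 + 53.58 = 214.58→215, 181 + 42.18 = 223.18→223, 92 + 92.91 = 184.91→185) → #d7dfb9
78%: (161 + 73.32 = 234.32→234, 181 + 57.72 = 238.72→239, 92 + 127.14 = 219.14→219) → #eaefdb
94%: (161 + 88.36 = 249.36→249, 181 + 69.56 = 250.56→251, 92 + 153.22 = 245.22→245) → #f9fbf5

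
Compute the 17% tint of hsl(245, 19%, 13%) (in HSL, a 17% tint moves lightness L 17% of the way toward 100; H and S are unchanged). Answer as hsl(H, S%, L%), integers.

L moves 17% from 13 toward 100: 13 + 14.79 = 27.79 → 28.
H and S are unchanged.

hsl(245, 19%, 28%)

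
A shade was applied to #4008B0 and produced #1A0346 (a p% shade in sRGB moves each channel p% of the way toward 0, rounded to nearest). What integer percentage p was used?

60%

#4008B0 is rgb(64, 8, 176); #1A0346 is rgb(26, 3, 70).
On the B channel (widest range): 70 ≈ 176 + (p/100)(0 − 176), so p ≈ 100×(70 − 176)/(0 − 176) = -10600/-176 = 60.23.
p = 60 reproduces all three channels after rounding.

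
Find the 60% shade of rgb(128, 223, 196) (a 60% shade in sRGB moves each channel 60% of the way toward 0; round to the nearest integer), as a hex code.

#33594E

A 60% shade moves each channel 60% toward 0:
  R: 128 + 0.6×(0−128) = 128 − 76.8 = 51.2 → 51
  G: 223 + 0.6×(0−223) = 223 − 133.8 = 89.2 → 89
  B: 196 + 0.6×(0−196) = 196 − 117.6 = 78.4 → 78
rgb(51, 89, 78) = #33594E.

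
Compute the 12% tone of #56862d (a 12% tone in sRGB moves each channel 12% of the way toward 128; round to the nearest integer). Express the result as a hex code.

#5b8537

#56862d is rgb(86, 134, 45).
Per channel, c → c + 0.12(128 − c):
  R: 86 + 0.12×(128−86) = 86 + 5.04 = 91.04 → 91
  G: 134 − 0.72 = 133.28 → 133
  B: 45 + 0.12×(128−45) = 45 + 9.96 = 54.96 → 55
rgb(91, 133, 55) = #5b8537.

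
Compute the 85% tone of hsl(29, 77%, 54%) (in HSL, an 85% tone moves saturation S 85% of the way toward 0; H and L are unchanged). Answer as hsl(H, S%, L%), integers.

hsl(29, 12%, 54%)

S moves 85% from 77 toward 0: 77 − 65.45 = 11.55 → 12.
H and L are unchanged.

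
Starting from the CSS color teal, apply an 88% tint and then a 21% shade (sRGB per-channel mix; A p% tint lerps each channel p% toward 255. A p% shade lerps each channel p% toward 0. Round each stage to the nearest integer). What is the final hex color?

CSS teal is rgb(0, 128, 128).
An 88% tint moves each channel 88% toward 255:
  R: 0 + 0.88×(255−0) = 0 + 224.4 = 224.4 → 224
  G: 128 + 0.88×(255−128) = 128 + 111.76 = 239.76 → 240
  B: 128 + 0.88×(255−128) = 128 + 111.76 = 239.76 → 240
After the tint: rgb(224, 240, 240) = #e0f0f0.
Lerp each channel 21% toward 0:
  R: 224 + 0.21×(0−224) = 224 − 47.04 = 176.96 → 177
  G: 240 + 0.21×(0−240) = 240 − 50.4 = 189.6 → 190
  B: 240 − 50.4 = 189.6 → 190
rgb(177, 190, 190) = #b1bebe.

#b1bebe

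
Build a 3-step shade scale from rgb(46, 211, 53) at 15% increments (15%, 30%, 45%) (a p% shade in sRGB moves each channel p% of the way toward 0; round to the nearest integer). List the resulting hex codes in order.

#27B32D, #209425, #19741D

15%: (46 − 6.9 = 39.1→39, 211 − 31.65 = 179.35→179, 53 − 7.95 = 45.05→45) → #27B32D
30%: (46 − 13.8 = 32.2→32, 211 − 63.3 = 147.7→148, 53 − 15.9 = 37.1→37) → #209425
45%: (46 − 20.7 = 25.3→25, 211 − 94.95 = 116.05→116, 53 − 23.85 = 29.15→29) → #19741D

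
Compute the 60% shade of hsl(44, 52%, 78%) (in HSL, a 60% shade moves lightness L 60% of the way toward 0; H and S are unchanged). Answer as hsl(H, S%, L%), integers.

L moves 60% from 78 toward 0: 78 − 46.8 = 31.2 → 31.
H and S are unchanged.

hsl(44, 52%, 31%)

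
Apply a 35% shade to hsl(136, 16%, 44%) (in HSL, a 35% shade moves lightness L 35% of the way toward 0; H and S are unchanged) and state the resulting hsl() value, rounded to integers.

L moves 35% from 44 toward 0: 44 − 15.4 = 28.6 → 29.
H and S are unchanged.

hsl(136, 16%, 29%)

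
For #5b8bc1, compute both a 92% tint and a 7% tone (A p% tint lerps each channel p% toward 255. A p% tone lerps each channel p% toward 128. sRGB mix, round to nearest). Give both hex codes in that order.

#5b8bc1 is rgb(91, 139, 193).
92% tint:
  R: 91 + 0.92×(255−91) = 91 + 150.88 = 241.88 → 242
  G: 139 + 0.92×(255−139) = 139 + 106.72 = 245.72 → 246
  B: 193 + 0.92×(255−193) = 193 + 57.04 = 250.04 → 250
  → #f2f6fa
7% tone:
  R: 91 + 2.59 = 93.59 → 94
  G: 139 + 0.07×(128−139) = 139 − 0.77 = 138.23 → 138
  B: 193 − 4.55 = 188.45 → 188
  → #5e8abc

#f2f6fa, #5e8abc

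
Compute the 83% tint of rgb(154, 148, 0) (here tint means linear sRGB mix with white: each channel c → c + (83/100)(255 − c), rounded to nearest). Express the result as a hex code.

#eeedd4

Lerp each channel 83% toward 255:
  R: 154 + 83.83 = 237.83 → 238
  G: 148 + 0.83×(255−148) = 148 + 88.81 = 236.81 → 237
  B: 0 + 211.65 = 211.65 → 212
rgb(238, 237, 212) = #eeedd4.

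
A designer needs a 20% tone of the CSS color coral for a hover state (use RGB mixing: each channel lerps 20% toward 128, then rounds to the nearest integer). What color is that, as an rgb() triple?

CSS coral is rgb(255, 127, 80).
A 20% tone moves each channel 20% toward 128:
  R: 255 + 0.2×(128−255) = 255 − 25.4 = 229.6 → 230
  G: 127 + 0.2×(128−127) = 127 + 0.2 = 127.2 → 127
  B: 80 + 9.6 = 89.6 → 90

rgb(230, 127, 90)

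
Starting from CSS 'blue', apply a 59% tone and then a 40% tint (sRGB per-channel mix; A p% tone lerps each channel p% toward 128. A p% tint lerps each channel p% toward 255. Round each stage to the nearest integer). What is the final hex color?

CSS blue is rgb(0, 0, 255).
A 59% tone moves each channel 59% toward 128:
  R: 0 + 0.59×(128−0) = 0 + 75.52 = 75.52 → 76
  G: 0 + 0.59×(128−0) = 0 + 75.52 = 75.52 → 76
  B: 255 + 0.59×(128−255) = 255 − 74.93 = 180.07 → 180
After the tone: rgb(76, 76, 180) = #4C4CB4.
Per channel, c → c + 0.4(255 − c):
  R: 76 + 71.6 = 147.6 → 148
  G: 76 + 71.6 = 147.6 → 148
  B: 180 + 30 = 210 → 210
rgb(148, 148, 210) = #9494D2.

#9494D2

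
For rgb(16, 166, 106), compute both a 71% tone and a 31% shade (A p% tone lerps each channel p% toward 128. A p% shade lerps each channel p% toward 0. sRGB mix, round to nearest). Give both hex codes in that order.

#608B7A, #0B7349

71% tone:
  R: 16 + 0.71×(128−16) = 16 + 79.52 = 95.52 → 96
  G: 166 + 0.71×(128−166) = 166 − 26.98 = 139.02 → 139
  B: 106 + 15.62 = 121.62 → 122
  → #608B7A
31% shade:
  R: 16 + 0.31×(0−16) = 16 − 4.96 = 11.04 → 11
  G: 166 + 0.31×(0−166) = 166 − 51.46 = 114.54 → 115
  B: 106 + 0.31×(0−106) = 106 − 32.86 = 73.14 → 73
  → #0B7349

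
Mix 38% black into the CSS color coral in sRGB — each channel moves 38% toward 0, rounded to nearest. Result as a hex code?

#9e4f32

CSS coral is rgb(255, 127, 80).
Per channel, c → c + 0.38(0 − c):
  R: 255 + 0.38×(0−255) = 255 − 96.9 = 158.1 → 158
  G: 127 − 48.26 = 78.74 → 79
  B: 80 + 0.38×(0−80) = 80 − 30.4 = 49.6 → 50
rgb(158, 79, 50) = #9e4f32.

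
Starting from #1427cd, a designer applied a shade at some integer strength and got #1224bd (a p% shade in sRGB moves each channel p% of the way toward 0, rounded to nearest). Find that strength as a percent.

#1427cd is rgb(20, 39, 205); #1224bd is rgb(18, 36, 189).
On the B channel (widest range): 189 ≈ 205 + (p/100)(0 − 205), so p ≈ 100×(189 − 205)/(0 − 205) = -1600/-205 = 7.80.
p = 8 reproduces all three channels after rounding.

8%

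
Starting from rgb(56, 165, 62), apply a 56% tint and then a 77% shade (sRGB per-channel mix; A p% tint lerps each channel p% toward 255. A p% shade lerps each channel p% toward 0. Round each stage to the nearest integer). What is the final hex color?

Lerp each channel 56% toward 255:
  R: 56 + 111.44 = 167.44 → 167
  G: 165 + 0.56×(255−165) = 165 + 50.4 = 215.4 → 215
  B: 62 + 0.56×(255−62) = 62 + 108.08 = 170.08 → 170
After the tint: rgb(167, 215, 170) = #a7d7aa.
A 77% shade moves each channel 77% toward 0:
  R: 167 − 128.59 = 38.41 → 38
  G: 215 + 0.77×(0−215) = 215 − 165.55 = 49.45 → 49
  B: 170 + 0.77×(0−170) = 170 − 130.9 = 39.1 → 39
rgb(38, 49, 39) = #263127.

#263127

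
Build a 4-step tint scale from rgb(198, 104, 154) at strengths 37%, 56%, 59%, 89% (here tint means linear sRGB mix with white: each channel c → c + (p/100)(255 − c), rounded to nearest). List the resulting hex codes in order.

#DBA0BF, #E6BDD3, #E8C1D6, #F9EEF4

37%: (198 + 21.09 = 219.09→219, 104 + 55.87 = 159.87→160, 154 + 37.37 = 191.37→191) → #DBA0BF
56%: (198 + 31.92 = 229.92→230, 104 + 84.56 = 188.56→189, 154 + 56.56 = 210.56→211) → #E6BDD3
59%: (198 + 33.63 = 231.63→232, 104 + 89.09 = 193.09→193, 154 + 59.59 = 213.59→214) → #E8C1D6
89%: (198 + 50.73 = 248.73→249, 104 + 134.39 = 238.39→238, 154 + 89.89 = 243.89→244) → #F9EEF4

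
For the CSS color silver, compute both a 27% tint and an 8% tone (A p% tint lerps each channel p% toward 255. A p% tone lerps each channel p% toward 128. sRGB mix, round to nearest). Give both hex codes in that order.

CSS silver is rgb(192, 192, 192).
27% tint:
  R: 192 + 17.01 = 209.01 → 209
  G: 192 + 17.01 = 209.01 → 209
  B: 192 + 0.27×(255−192) = 192 + 17.01 = 209.01 → 209
  → #d1d1d1
8% tone:
  R: 192 + 0.08×(128−192) = 192 − 5.12 = 186.88 → 187
  G: 192 + 0.08×(128−192) = 192 − 5.12 = 186.88 → 187
  B: 192 − 5.12 = 186.88 → 187
  → #bbbbbb

#d1d1d1, #bbbbbb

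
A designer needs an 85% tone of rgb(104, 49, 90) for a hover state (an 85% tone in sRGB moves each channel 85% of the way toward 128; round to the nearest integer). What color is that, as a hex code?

#7C747A

An 85% tone moves each channel 85% toward 128:
  R: 104 + 20.4 = 124.4 → 124
  G: 49 + 0.85×(128−49) = 49 + 67.15 = 116.15 → 116
  B: 90 + 0.85×(128−90) = 90 + 32.3 = 122.3 → 122
rgb(124, 116, 122) = #7C747A.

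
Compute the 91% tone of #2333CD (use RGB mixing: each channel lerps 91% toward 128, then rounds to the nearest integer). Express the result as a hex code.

#2333CD is rgb(35, 51, 205).
Lerp each channel 91% toward 128:
  R: 35 + 84.63 = 119.63 → 120
  G: 51 + 0.91×(128−51) = 51 + 70.07 = 121.07 → 121
  B: 205 + 0.91×(128−205) = 205 − 70.07 = 134.93 → 135
rgb(120, 121, 135) = #787987.

#787987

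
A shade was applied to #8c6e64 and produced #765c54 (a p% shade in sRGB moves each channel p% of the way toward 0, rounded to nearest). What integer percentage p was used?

16%

#8c6e64 is rgb(140, 110, 100); #765c54 is rgb(118, 92, 84).
On the R channel (widest range): 118 ≈ 140 + (p/100)(0 − 140), so p ≈ 100×(118 − 140)/(0 − 140) = -2200/-140 = 15.71.
p = 16 reproduces all three channels after rounding.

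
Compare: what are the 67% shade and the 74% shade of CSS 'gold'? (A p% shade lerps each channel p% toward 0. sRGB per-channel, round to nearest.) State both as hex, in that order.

#544700, #423800

CSS gold is rgb(255, 215, 0).
67% shade:
  R: 255 + 0.67×(0−255) = 255 − 170.85 = 84.15 → 84
  G: 215 + 0.67×(0−215) = 215 − 144.05 = 70.95 → 71
  B: 0 + 0 = 0 → 0
  → #544700
74% shade:
  R: 255 + 0.74×(0−255) = 255 − 188.7 = 66.3 → 66
  G: 215 + 0.74×(0−215) = 215 − 159.1 = 55.9 → 56
  B: 0 + 0.74×(0−0) = 0 + 0 = 0 → 0
  → #423800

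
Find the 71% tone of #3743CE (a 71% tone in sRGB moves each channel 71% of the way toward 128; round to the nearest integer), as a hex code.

#3743CE is rgb(55, 67, 206).
A 71% tone moves each channel 71% toward 128:
  R: 55 + 51.83 = 106.83 → 107
  G: 67 + 0.71×(128−67) = 67 + 43.31 = 110.31 → 110
  B: 206 + 0.71×(128−206) = 206 − 55.38 = 150.62 → 151
rgb(107, 110, 151) = #6B6E97.

#6B6E97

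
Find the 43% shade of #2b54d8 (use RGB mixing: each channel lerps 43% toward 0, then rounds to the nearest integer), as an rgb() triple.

rgb(25, 48, 123)

#2b54d8 is rgb(43, 84, 216).
Per channel, c → c + 0.43(0 − c):
  R: 43 + 0.43×(0−43) = 43 − 18.49 = 24.51 → 25
  G: 84 + 0.43×(0−84) = 84 − 36.12 = 47.88 → 48
  B: 216 − 92.88 = 123.12 → 123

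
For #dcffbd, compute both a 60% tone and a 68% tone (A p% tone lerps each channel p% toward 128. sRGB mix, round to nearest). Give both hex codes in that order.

#dcffbd is rgb(220, 255, 189).
60% tone:
  R: 220 − 55.2 = 164.8 → 165
  G: 255 − 76.2 = 178.8 → 179
  B: 189 − 36.6 = 152.4 → 152
  → #a5b398
68% tone:
  R: 220 − 62.56 = 157.44 → 157
  G: 255 + 0.68×(128−255) = 255 − 86.36 = 168.64 → 169
  B: 189 + 0.68×(128−189) = 189 − 41.48 = 147.52 → 148
  → #9da994

#a5b398, #9da994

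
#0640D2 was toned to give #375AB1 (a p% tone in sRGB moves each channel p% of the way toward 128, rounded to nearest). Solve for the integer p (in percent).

#0640D2 is rgb(6, 64, 210); #375AB1 is rgb(55, 90, 177).
On the R channel (widest range): 55 ≈ 6 + (p/100)(128 − 6), so p ≈ 100×(55 − 6)/(128 − 6) = 4900/122 = 40.16.
p = 40 reproduces all three channels after rounding.

40%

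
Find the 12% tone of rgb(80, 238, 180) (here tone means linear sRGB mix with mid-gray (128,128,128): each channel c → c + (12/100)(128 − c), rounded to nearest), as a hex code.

#56e1ae

Lerp each channel 12% toward 128:
  R: 80 + 0.12×(128−80) = 80 + 5.76 = 85.76 → 86
  G: 238 + 0.12×(128−238) = 238 − 13.2 = 224.8 → 225
  B: 180 − 6.24 = 173.76 → 174
rgb(86, 225, 174) = #56e1ae.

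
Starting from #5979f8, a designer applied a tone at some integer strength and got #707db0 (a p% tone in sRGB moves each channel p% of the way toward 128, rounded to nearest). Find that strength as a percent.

#5979f8 is rgb(89, 121, 248); #707db0 is rgb(112, 125, 176).
On the B channel (widest range): 176 ≈ 248 + (p/100)(128 − 248), so p ≈ 100×(176 − 248)/(128 − 248) = -7200/-120 = 60.00.
p = 60 reproduces all three channels after rounding.

60%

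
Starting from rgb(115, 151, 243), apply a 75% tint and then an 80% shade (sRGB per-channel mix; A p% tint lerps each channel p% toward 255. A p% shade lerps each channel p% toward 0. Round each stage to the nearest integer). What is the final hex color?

Per channel, c → c + 0.75(255 − c):
  R: 115 + 105 = 220 → 220
  G: 151 + 0.75×(255−151) = 151 + 78 = 229 → 229
  B: 243 + 9 = 252 → 252
After the tint: rgb(220, 229, 252) = #dce5fc.
Per channel, c → c + 0.8(0 − c):
  R: 220 − 176 = 44 → 44
  G: 229 + 0.8×(0−229) = 229 − 183.2 = 45.8 → 46
  B: 252 + 0.8×(0−252) = 252 − 201.6 = 50.4 → 50
rgb(44, 46, 50) = #2c2e32.

#2c2e32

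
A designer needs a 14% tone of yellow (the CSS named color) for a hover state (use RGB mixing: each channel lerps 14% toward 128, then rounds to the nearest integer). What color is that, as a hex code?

#eded12

CSS yellow is rgb(255, 255, 0).
Per channel, c → c + 0.14(128 − c):
  R: 255 + 0.14×(128−255) = 255 − 17.78 = 237.22 → 237
  G: 255 + 0.14×(128−255) = 255 − 17.78 = 237.22 → 237
  B: 0 + 0.14×(128−0) = 0 + 17.92 = 17.92 → 18
rgb(237, 237, 18) = #eded12.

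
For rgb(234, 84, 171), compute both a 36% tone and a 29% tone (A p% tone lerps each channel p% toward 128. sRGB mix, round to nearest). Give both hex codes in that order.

#C4649C, #CB619F

36% tone:
  R: 234 + 0.36×(128−234) = 234 − 38.16 = 195.84 → 196
  G: 84 + 0.36×(128−84) = 84 + 15.84 = 99.84 → 100
  B: 171 + 0.36×(128−171) = 171 − 15.48 = 155.52 → 156
  → #C4649C
29% tone:
  R: 234 − 30.74 = 203.26 → 203
  G: 84 + 0.29×(128−84) = 84 + 12.76 = 96.76 → 97
  B: 171 + 0.29×(128−171) = 171 − 12.47 = 158.53 → 159
  → #CB619F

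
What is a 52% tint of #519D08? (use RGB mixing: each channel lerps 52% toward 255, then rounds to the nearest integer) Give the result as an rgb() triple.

rgb(171, 208, 136)

#519D08 is rgb(81, 157, 8).
Per channel, c → c + 0.52(255 − c):
  R: 81 + 90.48 = 171.48 → 171
  G: 157 + 50.96 = 207.96 → 208
  B: 8 + 0.52×(255−8) = 8 + 128.44 = 136.44 → 136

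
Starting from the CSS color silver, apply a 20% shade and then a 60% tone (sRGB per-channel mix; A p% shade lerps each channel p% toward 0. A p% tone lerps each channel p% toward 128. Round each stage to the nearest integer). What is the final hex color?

#8a8a8a

CSS silver is rgb(192, 192, 192).
A 20% shade moves each channel 20% toward 0:
  R: 192 + 0.2×(0−192) = 192 − 38.4 = 153.6 → 154
  G: 192 + 0.2×(0−192) = 192 − 38.4 = 153.6 → 154
  B: 192 − 38.4 = 153.6 → 154
After the shade: rgb(154, 154, 154) = #9a9a9a.
Lerp each channel 60% toward 128:
  R: 154 − 15.6 = 138.4 → 138
  G: 154 + 0.6×(128−154) = 154 − 15.6 = 138.4 → 138
  B: 154 + 0.6×(128−154) = 154 − 15.6 = 138.4 → 138
rgb(138, 138, 138) = #8a8a8a.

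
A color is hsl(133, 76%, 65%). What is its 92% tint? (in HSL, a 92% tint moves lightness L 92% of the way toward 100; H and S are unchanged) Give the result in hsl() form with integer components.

hsl(133, 76%, 97%)

L moves 92% from 65 toward 100: 65 + 32.2 = 97.2 → 97.
H and S are unchanged.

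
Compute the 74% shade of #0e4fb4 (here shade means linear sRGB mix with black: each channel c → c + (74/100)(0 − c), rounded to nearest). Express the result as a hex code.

#04152f

#0e4fb4 is rgb(14, 79, 180).
Per channel, c → c + 0.74(0 − c):
  R: 14 + 0.74×(0−14) = 14 − 10.36 = 3.64 → 4
  G: 79 + 0.74×(0−79) = 79 − 58.46 = 20.54 → 21
  B: 180 + 0.74×(0−180) = 180 − 133.2 = 46.8 → 47
rgb(4, 21, 47) = #04152f.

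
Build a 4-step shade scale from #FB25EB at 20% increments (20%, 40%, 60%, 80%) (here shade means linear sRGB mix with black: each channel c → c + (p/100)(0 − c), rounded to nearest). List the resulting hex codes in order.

#C91EBC, #97168D, #640F5E, #32072F

#FB25EB is rgb(251, 37, 235).
20%: (251 − 50.2 = 200.8→201, 37 − 7.4 = 29.6→30, 235 − 47 = 188→188) → #C91EBC
40%: (251 − 100.4 = 150.6→151, 37 − 14.8 = 22.2→22, 235 − 94 = 141→141) → #97168D
60%: (251 − 150.6 = 100.4→100, 37 − 22.2 = 14.8→15, 235 − 141 = 94→94) → #640F5E
80%: (251 − 200.8 = 50.2→50, 37 − 29.6 = 7.4→7, 235 − 188 = 47→47) → #32072F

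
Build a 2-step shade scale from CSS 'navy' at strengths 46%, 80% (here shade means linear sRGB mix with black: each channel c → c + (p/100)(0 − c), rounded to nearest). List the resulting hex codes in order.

CSS navy is rgb(0, 0, 128).
46%: (0→0, 0→0, 128 − 58.88 = 69.12→69) → #000045
80%: (0→0, 0→0, 128 − 102.4 = 25.6→26) → #00001A

#000045, #00001A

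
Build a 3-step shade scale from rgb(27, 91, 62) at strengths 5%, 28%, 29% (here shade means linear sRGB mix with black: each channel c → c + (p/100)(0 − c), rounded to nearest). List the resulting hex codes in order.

#1A563B, #13422D, #13412C

5%: (27 − 1.35 = 25.65→26, 91 − 4.55 = 86.45→86, 62 − 3.1 = 58.9→59) → #1A563B
28%: (27 − 7.56 = 19.44→19, 91 − 25.48 = 65.52→66, 62 − 17.36 = 44.64→45) → #13422D
29%: (27 − 7.83 = 19.17→19, 91 − 26.39 = 64.61→65, 62 − 17.98 = 44.02→44) → #13412C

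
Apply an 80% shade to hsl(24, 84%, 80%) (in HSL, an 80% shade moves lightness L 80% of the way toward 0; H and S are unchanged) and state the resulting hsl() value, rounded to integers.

hsl(24, 84%, 16%)

L moves 80% from 80 toward 0: 80 − 64 = 16 → 16.
H and S are unchanged.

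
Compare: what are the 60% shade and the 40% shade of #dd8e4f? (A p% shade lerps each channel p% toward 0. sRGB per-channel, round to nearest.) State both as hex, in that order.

#dd8e4f is rgb(221, 142, 79).
60% shade:
  R: 221 − 132.6 = 88.4 → 88
  G: 142 + 0.6×(0−142) = 142 − 85.2 = 56.8 → 57
  B: 79 − 47.4 = 31.6 → 32
  → #583920
40% shade:
  R: 221 + 0.4×(0−221) = 221 − 88.4 = 132.6 → 133
  G: 142 + 0.4×(0−142) = 142 − 56.8 = 85.2 → 85
  B: 79 − 31.6 = 47.4 → 47
  → #85552f

#583920, #85552f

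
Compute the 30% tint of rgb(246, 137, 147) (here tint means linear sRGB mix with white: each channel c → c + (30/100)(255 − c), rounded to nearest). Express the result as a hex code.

A 30% tint moves each channel 30% toward 255:
  R: 246 + 0.3×(255−246) = 246 + 2.7 = 248.7 → 249
  G: 137 + 0.3×(255−137) = 137 + 35.4 = 172.4 → 172
  B: 147 + 32.4 = 179.4 → 179
rgb(249, 172, 179) = #F9ACB3.

#F9ACB3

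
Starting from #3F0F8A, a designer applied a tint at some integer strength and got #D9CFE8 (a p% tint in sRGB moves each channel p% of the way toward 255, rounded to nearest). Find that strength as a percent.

#3F0F8A is rgb(63, 15, 138); #D9CFE8 is rgb(217, 207, 232).
On the G channel (widest range): 207 ≈ 15 + (p/100)(255 − 15), so p ≈ 100×(207 − 15)/(255 − 15) = 19200/240 = 80.00.
p = 80 reproduces all three channels after rounding.

80%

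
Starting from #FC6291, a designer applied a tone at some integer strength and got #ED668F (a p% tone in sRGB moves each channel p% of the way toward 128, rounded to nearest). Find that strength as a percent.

#FC6291 is rgb(252, 98, 145); #ED668F is rgb(237, 102, 143).
On the R channel (widest range): 237 ≈ 252 + (p/100)(128 − 252), so p ≈ 100×(237 − 252)/(128 − 252) = -1500/-124 = 12.10.
p = 12 reproduces all three channels after rounding.

12%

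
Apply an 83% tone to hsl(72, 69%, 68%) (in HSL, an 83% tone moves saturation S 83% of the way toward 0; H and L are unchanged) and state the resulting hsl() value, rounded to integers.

S moves 83% from 69 toward 0: 69 − 57.27 = 11.73 → 12.
H and L are unchanged.

hsl(72, 12%, 68%)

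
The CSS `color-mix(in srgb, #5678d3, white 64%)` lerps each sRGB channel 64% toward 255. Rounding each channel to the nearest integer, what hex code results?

#5678d3 is rgb(86, 120, 211).
Lerp each channel 64% toward 255:
  R: 86 + 108.16 = 194.16 → 194
  G: 120 + 86.4 = 206.4 → 206
  B: 211 + 28.16 = 239.16 → 239
rgb(194, 206, 239) = #c2ceef.

#c2ceef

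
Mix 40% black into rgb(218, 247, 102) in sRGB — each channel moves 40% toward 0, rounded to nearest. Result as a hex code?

#83943D

A 40% shade moves each channel 40% toward 0:
  R: 218 + 0.4×(0−218) = 218 − 87.2 = 130.8 → 131
  G: 247 + 0.4×(0−247) = 247 − 98.8 = 148.2 → 148
  B: 102 + 0.4×(0−102) = 102 − 40.8 = 61.2 → 61
rgb(131, 148, 61) = #83943D.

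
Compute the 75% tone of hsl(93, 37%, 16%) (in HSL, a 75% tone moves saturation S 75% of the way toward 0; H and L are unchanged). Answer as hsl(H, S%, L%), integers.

S moves 75% from 37 toward 0: 37 − 27.75 = 9.25 → 9.
H and L are unchanged.

hsl(93, 9%, 16%)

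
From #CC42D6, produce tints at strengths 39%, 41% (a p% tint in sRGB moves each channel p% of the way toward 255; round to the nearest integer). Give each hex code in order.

#CC42D6 is rgb(204, 66, 214).
39%: (204 + 19.89 = 223.89→224, 66 + 73.71 = 139.71→140, 214 + 15.99 = 229.99→230) → #E08CE6
41%: (204 + 20.91 = 224.91→225, 66 + 77.49 = 143.49→143, 214 + 16.81 = 230.81→231) → #E18FE7

#E08CE6, #E18FE7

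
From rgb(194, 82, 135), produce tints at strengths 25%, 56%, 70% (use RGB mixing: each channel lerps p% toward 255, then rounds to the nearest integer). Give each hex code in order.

25%: (194 + 15.25 = 209.25→209, 82 + 43.25 = 125.25→125, 135 + 30 = 165→165) → #d17da5
56%: (194 + 34.16 = 228.16→228, 82 + 96.88 = 178.88→179, 135 + 67.2 = 202.2→202) → #e4b3ca
70%: (194 + 42.7 = 236.7→237, 82 + 121.1 = 203.1→203, 135 + 84 = 219→219) → #edcbdb

#d17da5, #e4b3ca, #edcbdb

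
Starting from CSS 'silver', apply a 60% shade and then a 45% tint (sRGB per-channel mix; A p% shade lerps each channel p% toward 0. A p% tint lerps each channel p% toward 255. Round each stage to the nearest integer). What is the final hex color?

CSS silver is rgb(192, 192, 192).
A 60% shade moves each channel 60% toward 0:
  R: 192 − 115.2 = 76.8 → 77
  G: 192 + 0.6×(0−192) = 192 − 115.2 = 76.8 → 77
  B: 192 + 0.6×(0−192) = 192 − 115.2 = 76.8 → 77
After the shade: rgb(77, 77, 77) = #4d4d4d.
A 45% tint moves each channel 45% toward 255:
  R: 77 + 80.1 = 157.1 → 157
  G: 77 + 80.1 = 157.1 → 157
  B: 77 + 0.45×(255−77) = 77 + 80.1 = 157.1 → 157
rgb(157, 157, 157) = #9d9d9d.

#9d9d9d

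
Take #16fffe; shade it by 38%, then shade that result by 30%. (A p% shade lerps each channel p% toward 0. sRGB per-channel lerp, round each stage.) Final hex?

#0a6f6e

#16fffe is rgb(22, 255, 254).
Lerp each channel 38% toward 0:
  R: 22 + 0.38×(0−22) = 22 − 8.36 = 13.64 → 14
  G: 255 + 0.38×(0−255) = 255 − 96.9 = 158.1 → 158
  B: 254 − 96.52 = 157.48 → 157
After the shade: rgb(14, 158, 157) = #0e9e9d.
Lerp each channel 30% toward 0:
  R: 14 − 4.2 = 9.8 → 10
  G: 158 + 0.3×(0−158) = 158 − 47.4 = 110.6 → 111
  B: 157 + 0.3×(0−157) = 157 − 47.1 = 109.9 → 110
rgb(10, 111, 110) = #0a6f6e.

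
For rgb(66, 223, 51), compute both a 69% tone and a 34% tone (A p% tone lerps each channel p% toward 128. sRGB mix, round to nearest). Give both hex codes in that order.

#6D9D68, #57BF4D

69% tone:
  R: 66 + 42.78 = 108.78 → 109
  G: 223 + 0.69×(128−223) = 223 − 65.55 = 157.45 → 157
  B: 51 + 0.69×(128−51) = 51 + 53.13 = 104.13 → 104
  → #6D9D68
34% tone:
  R: 66 + 0.34×(128−66) = 66 + 21.08 = 87.08 → 87
  G: 223 − 32.3 = 190.7 → 191
  B: 51 + 26.18 = 77.18 → 77
  → #57BF4D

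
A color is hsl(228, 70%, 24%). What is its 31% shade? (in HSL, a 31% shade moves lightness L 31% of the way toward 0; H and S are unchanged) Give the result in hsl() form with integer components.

L moves 31% from 24 toward 0: 24 − 7.44 = 16.56 → 17.
H and S are unchanged.

hsl(228, 70%, 17%)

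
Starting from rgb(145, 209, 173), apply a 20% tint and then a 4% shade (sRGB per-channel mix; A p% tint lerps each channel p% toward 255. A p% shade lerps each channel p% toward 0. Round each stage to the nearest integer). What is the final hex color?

#a0d1b5

Per channel, c → c + 0.2(255 − c):
  R: 145 + 0.2×(255−145) = 145 + 22 = 167 → 167
  G: 209 + 0.2×(255−209) = 209 + 9.2 = 218.2 → 218
  B: 173 + 16.4 = 189.4 → 189
After the tint: rgb(167, 218, 189) = #a7dabd.
Per channel, c → c + 0.04(0 − c):
  R: 167 + 0.04×(0−167) = 167 − 6.68 = 160.32 → 160
  G: 218 − 8.72 = 209.28 → 209
  B: 189 − 7.56 = 181.44 → 181
rgb(160, 209, 181) = #a0d1b5.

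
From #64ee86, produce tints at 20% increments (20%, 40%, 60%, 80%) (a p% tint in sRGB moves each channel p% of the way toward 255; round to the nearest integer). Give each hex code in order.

#64ee86 is rgb(100, 238, 134).
20%: (100 + 31 = 131→131, 238 + 3.4 = 241.4→241, 134 + 24.2 = 158.2→158) → #83f19e
40%: (100 + 62 = 162→162, 238 + 6.8 = 244.8→245, 134 + 48.4 = 182.4→182) → #a2f5b6
60%: (100 + 93 = 193→193, 238 + 10.2 = 248.2→248, 134 + 72.6 = 206.6→207) → #c1f8cf
80%: (100 + 124 = 224→224, 238 + 13.6 = 251.6→252, 134 + 96.8 = 230.8→231) → #e0fce7

#83f19e, #a2f5b6, #c1f8cf, #e0fce7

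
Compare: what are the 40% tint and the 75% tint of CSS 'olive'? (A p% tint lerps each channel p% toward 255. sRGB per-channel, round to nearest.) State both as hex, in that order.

#b3b366, #dfdfbf

CSS olive is rgb(128, 128, 0).
40% tint:
  R: 128 + 50.8 = 178.8 → 179
  G: 128 + 0.4×(255−128) = 128 + 50.8 = 178.8 → 179
  B: 0 + 102 = 102 → 102
  → #b3b366
75% tint:
  R: 128 + 95.25 = 223.25 → 223
  G: 128 + 95.25 = 223.25 → 223
  B: 0 + 191.25 = 191.25 → 191
  → #dfdfbf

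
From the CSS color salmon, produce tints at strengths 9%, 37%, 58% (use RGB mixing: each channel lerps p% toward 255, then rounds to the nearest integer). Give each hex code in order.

#fa8b7f, #fcafa6, #fdcac4

CSS salmon is rgb(250, 128, 114).
9%: (250→250, 128 + 11.43 = 139.43→139, 114 + 12.69 = 126.69→127) → #fa8b7f
37%: (250 + 1.85 = 251.85→252, 128 + 46.99 = 174.99→175, 114 + 52.17 = 166.17→166) → #fcafa6
58%: (250 + 2.9 = 252.9→253, 128 + 73.66 = 201.66→202, 114 + 81.78 = 195.78→196) → #fdcac4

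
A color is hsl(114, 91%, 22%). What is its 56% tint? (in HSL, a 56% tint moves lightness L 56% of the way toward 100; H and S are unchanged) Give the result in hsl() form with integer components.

hsl(114, 91%, 66%)

L moves 56% from 22 toward 100: 22 + 43.68 = 65.68 → 66.
H and S are unchanged.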